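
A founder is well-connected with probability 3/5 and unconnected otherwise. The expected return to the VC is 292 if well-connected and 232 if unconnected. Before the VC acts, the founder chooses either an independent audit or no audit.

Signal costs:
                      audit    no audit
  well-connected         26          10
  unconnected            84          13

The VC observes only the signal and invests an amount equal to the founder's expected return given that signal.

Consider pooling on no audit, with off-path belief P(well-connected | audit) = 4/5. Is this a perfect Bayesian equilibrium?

Yes

At the pooled signal (no audit) the VC holds the prior 3/5 and pays 3/5·292 + 2/5·232 = 268. Off-path (audit) belief 4/5 gives 4/5·292 + 1/5·232 = 280.
Well-connected: no audit gives 268 − 10 = 258; audit gives 280 − 26 = 254. Stays. ✓
Unconnected: no audit gives 268 − 13 = 255; audit gives 280 − 84 = 196. Stays. ✓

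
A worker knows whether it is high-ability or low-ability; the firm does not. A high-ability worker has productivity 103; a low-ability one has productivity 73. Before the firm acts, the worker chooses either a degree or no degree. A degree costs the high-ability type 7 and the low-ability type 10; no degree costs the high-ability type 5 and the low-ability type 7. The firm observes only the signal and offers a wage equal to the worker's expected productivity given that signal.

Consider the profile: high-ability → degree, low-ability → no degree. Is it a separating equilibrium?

No

If types separate, degree earns payment 103 and no degree earns 73.
High-ability: degree gives 103 − 7 = 96; no degree gives 73 − 5 = 68. No deviation. ✓
Low-ability: no degree gives 73 − 7 = 66; degree gives 103 − 10 = 93. Would deviate. ✗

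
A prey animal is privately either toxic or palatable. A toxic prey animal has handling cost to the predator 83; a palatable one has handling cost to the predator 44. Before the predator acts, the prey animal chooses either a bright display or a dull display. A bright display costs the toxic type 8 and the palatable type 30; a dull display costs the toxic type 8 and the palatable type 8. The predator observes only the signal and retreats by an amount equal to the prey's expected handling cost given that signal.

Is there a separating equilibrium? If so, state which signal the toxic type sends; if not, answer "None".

None

Try toxic → bright display, palatable → dull display:
  Under separation the predator infers type exactly: bright display → toxic (pays 83), dull display → palatable (pays 44).
  Toxic: bright display gives 83 − 8 = 75; dull display gives 44 − 8 = 36. No deviation. ✓
  Palatable: dull display gives 44 − 8 = 36; bright display gives 83 − 30 = 53. Would deviate. ✗
Try toxic → dull display, palatable → bright display:
  Under separation the predator infers type exactly: dull display → toxic (pays 83), bright display → palatable (pays 44).
  Toxic: dull display gives 83 − 8 = 75; bright display gives 44 − 8 = 36. No deviation. ✓
  Palatable: bright display gives 44 − 30 = 14; dull display gives 83 − 8 = 75. Would deviate. ✗
Neither assignment is incentive-compatible.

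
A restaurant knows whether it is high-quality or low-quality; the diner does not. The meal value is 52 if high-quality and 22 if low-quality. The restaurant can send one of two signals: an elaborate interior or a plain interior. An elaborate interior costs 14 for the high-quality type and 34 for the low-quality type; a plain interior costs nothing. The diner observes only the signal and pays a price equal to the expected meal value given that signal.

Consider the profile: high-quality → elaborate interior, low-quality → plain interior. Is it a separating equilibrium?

If types separate, elaborate interior earns payment 52 and plain interior earns 22.
High-quality: elaborate interior gives 52 − 14 = 38; plain interior gives 22 − 0 = 22. No deviation. ✓
Low-quality: plain interior gives 22 − 0 = 22; elaborate interior gives 52 − 34 = 18. No deviation. ✓
Both incentive constraints hold.

Yes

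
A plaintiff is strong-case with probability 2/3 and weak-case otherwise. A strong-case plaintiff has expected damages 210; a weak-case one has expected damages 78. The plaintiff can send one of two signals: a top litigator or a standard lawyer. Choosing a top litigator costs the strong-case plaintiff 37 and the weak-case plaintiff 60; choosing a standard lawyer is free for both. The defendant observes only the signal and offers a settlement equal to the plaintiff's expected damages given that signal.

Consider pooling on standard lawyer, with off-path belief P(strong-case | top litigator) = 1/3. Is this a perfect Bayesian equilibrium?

At the pooled signal (standard lawyer) the defendant holds the prior 2/3 and pays 2/3·210 + 1/3·78 = 166. Off-path (top litigator) belief 1/3 gives 1/3·210 + 2/3·78 = 122.
Strong-case: standard lawyer gives 166 − 0 = 166; top litigator gives 122 − 37 = 85. Stays. ✓
Weak-case: standard lawyer gives 166 − 0 = 166; top litigator gives 122 − 60 = 62. Stays. ✓

Yes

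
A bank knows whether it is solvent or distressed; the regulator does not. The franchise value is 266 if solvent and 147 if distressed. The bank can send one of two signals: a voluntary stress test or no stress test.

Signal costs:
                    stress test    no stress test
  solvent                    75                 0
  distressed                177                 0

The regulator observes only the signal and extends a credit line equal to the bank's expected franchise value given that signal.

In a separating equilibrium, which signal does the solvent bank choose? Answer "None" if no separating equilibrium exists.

Try solvent → stress test, distressed → no stress test:
  Under separation the regulator infers type exactly: stress test → solvent (pays 266), no stress test → distressed (pays 147).
  Solvent: stress test gives 266 − 75 = 191; no stress test gives 147 − 0 = 147. No deviation. ✓
  Distressed: no stress test gives 147 − 0 = 147; stress test gives 266 − 177 = 89. No deviation. ✓
Both hold — the solvent type sends stress test.

stress test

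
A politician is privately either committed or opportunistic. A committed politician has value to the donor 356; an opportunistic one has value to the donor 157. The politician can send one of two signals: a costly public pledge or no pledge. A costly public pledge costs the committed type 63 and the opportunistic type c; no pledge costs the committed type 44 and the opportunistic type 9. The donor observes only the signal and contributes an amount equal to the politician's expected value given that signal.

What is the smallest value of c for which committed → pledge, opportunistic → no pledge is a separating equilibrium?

Under separation: pledge → committed (pays 356); no pledge → opportunistic (pays 157).
Committed: 356 − 63 = 293 ≥ 157 − 44 = 113. Holds regardless of c. ✓
Opportunistic: 157 − 9 ≥ 356 − c, so c ≥ 356 − 148 = 208.

208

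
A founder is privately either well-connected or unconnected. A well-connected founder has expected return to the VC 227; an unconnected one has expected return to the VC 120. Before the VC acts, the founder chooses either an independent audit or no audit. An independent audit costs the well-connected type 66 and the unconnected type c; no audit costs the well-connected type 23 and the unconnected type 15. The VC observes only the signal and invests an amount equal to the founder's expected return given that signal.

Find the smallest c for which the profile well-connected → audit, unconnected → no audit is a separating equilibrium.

Under separation: audit → well-connected (pays 227); no audit → unconnected (pays 120).
Well-connected: 227 − 66 = 161 ≥ 120 − 23 = 97. Holds regardless of c. ✓
Unconnected: 120 − 15 ≥ 227 − c, so c ≥ 227 − 105 = 122.

122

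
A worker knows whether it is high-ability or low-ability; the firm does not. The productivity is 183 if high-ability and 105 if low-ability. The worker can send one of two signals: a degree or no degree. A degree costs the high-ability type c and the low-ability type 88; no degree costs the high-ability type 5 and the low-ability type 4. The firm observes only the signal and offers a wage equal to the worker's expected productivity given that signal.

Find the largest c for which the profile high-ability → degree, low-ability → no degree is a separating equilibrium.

Under separation: degree → high-ability (pays 183); no degree → low-ability (pays 105).
Low-ability: 105 − 4 = 101 ≥ 183 − 88 = 95. Holds regardless of c. ✓
High-ability: 183 − c ≥ 105 − 5, so c ≤ 183 − 100 = 83.

83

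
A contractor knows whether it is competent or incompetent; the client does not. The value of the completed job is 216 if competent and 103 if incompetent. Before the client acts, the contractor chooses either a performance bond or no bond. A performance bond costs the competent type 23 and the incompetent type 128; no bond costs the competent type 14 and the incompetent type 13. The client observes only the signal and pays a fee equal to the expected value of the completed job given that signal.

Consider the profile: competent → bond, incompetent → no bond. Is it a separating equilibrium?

Under separation the client infers type exactly: bond → competent (pays 216), no bond → incompetent (pays 103).
Competent: bond gives 216 − 23 = 193; no bond gives 103 − 14 = 89. No deviation. ✓
Incompetent: no bond gives 103 − 13 = 90; bond gives 216 − 128 = 88. No deviation. ✓
Neither type gains from mimicking the other.

Yes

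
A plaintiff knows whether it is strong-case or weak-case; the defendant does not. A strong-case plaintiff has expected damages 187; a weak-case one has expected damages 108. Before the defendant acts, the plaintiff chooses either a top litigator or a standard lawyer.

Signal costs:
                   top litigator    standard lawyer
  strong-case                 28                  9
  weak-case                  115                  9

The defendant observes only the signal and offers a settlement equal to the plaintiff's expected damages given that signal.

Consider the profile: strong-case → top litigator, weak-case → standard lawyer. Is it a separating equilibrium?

Yes

Under separation the defendant infers type exactly: top litigator → strong-case (pays 187), standard lawyer → weak-case (pays 108).
Strong-case: top litigator gives 187 − 28 = 159; standard lawyer gives 108 − 9 = 99. No deviation. ✓
Weak-case: standard lawyer gives 108 − 9 = 99; top litigator gives 187 − 115 = 72. No deviation. ✓
Both incentive constraints hold.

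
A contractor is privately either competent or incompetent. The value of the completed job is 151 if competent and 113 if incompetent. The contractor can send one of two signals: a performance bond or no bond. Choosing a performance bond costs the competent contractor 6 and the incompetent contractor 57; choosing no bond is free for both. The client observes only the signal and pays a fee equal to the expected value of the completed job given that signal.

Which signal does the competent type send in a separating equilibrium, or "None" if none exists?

Try competent → bond, incompetent → no bond:
  Under separation the client infers type exactly: bond → competent (pays 151), no bond → incompetent (pays 113).
  Competent: bond gives 151 − 6 = 145; no bond gives 113 − 0 = 113. No deviation. ✓
  Incompetent: no bond gives 113 − 0 = 113; bond gives 151 − 57 = 94. No deviation. ✓
Both hold — the competent type sends bond.

bond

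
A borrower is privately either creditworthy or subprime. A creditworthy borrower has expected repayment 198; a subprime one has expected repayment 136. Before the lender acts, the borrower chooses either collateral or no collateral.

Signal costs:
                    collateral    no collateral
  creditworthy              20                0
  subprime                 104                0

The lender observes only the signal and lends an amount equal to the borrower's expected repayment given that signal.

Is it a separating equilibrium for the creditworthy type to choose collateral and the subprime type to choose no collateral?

Yes

Under separation the lender infers type exactly: collateral → creditworthy (pays 198), no collateral → subprime (pays 136).
Creditworthy: collateral gives 198 − 20 = 178; no collateral gives 136 − 0 = 136. No deviation. ✓
Subprime: no collateral gives 136 − 0 = 136; collateral gives 198 − 104 = 94. No deviation. ✓
Both incentive constraints hold.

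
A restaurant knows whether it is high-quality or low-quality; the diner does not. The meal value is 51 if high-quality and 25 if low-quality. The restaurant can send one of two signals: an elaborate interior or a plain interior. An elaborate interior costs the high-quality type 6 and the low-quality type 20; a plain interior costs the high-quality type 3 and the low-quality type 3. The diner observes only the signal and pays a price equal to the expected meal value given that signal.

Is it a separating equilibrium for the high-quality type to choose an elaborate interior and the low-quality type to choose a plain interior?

No

Under separation the diner infers type exactly: elaborate interior → high-quality (pays 51), plain interior → low-quality (pays 25).
High-quality: elaborate interior gives 51 − 6 = 45; plain interior gives 25 − 3 = 22. No deviation. ✓
Low-quality: plain interior gives 25 − 3 = 22; elaborate interior gives 51 − 20 = 31. Would deviate. ✗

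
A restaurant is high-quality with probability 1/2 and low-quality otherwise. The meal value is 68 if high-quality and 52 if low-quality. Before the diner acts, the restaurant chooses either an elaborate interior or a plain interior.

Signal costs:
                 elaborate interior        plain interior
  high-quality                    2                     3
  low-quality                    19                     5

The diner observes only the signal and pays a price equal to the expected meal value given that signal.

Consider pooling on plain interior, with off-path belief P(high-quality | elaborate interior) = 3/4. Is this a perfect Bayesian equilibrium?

No

On the equilibrium path (plain interior) the diner holds the prior 1/2 and pays 1/2·68 + 1/2·52 = 60. Off-path (elaborate interior) belief 3/4 gives 3/4·68 + 1/4·52 = 64.
High-quality: plain interior gives 60 − 3 = 57; elaborate interior gives 64 − 2 = 62. Deviates. ✗
Low-quality: plain interior gives 60 − 5 = 55; elaborate interior gives 64 − 19 = 45. Stays. ✓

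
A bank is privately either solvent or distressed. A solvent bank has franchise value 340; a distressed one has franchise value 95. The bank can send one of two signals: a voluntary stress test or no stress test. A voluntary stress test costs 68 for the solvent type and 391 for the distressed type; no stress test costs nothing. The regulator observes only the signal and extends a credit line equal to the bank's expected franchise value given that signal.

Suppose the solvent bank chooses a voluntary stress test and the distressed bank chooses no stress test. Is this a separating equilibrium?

Yes

Under separation the regulator infers type exactly: stress test → solvent (pays 340), no stress test → distressed (pays 95).
Solvent: stress test gives 340 − 68 = 272; no stress test gives 95 − 0 = 95. No deviation. ✓
Distressed: no stress test gives 95 − 0 = 95; stress test gives 340 − 391 = -51. No deviation. ✓
Both incentive constraints hold.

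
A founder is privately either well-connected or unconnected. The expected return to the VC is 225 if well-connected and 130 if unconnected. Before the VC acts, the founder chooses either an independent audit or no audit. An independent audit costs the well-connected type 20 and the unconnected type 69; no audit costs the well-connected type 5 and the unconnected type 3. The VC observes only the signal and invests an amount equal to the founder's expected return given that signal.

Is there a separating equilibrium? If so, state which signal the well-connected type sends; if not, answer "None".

Try well-connected → audit, unconnected → no audit:
  Under separation the VC infers type exactly: audit → well-connected (pays 225), no audit → unconnected (pays 130).
  Well-connected: audit gives 225 − 20 = 205; no audit gives 130 − 5 = 125. No deviation. ✓
  Unconnected: no audit gives 130 − 3 = 127; audit gives 225 − 69 = 156. Would deviate. ✗
Try well-connected → no audit, unconnected → audit:
  Under separation the VC infers type exactly: no audit → well-connected (pays 225), audit → unconnected (pays 130).
  Well-connected: no audit gives 225 − 5 = 220; audit gives 130 − 20 = 110. No deviation. ✓
  Unconnected: audit gives 130 − 69 = 61; no audit gives 225 − 3 = 222. Would deviate. ✗
Neither assignment is incentive-compatible.

None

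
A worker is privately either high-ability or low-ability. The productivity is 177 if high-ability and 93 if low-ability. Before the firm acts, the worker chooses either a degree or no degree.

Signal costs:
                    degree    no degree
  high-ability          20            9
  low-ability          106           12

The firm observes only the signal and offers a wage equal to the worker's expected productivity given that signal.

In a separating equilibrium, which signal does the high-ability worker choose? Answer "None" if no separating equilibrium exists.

degree

Try high-ability → degree, low-ability → no degree:
  If types separate, degree earns payment 177 and no degree earns 93.
  High-ability: degree gives 177 − 20 = 157; no degree gives 93 − 9 = 84. No deviation. ✓
  Low-ability: no degree gives 93 − 12 = 81; degree gives 177 − 106 = 71. No deviation. ✓
Both hold — the high-ability type sends degree.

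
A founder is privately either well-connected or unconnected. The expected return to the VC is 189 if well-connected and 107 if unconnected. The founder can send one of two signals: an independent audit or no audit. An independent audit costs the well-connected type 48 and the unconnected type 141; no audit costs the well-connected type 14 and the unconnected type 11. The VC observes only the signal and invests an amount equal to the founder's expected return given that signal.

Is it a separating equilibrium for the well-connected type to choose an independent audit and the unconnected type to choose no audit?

Yes

Under separation the VC infers type exactly: audit → well-connected (pays 189), no audit → unconnected (pays 107).
Well-connected: audit gives 189 − 48 = 141; no audit gives 107 − 14 = 93. No deviation. ✓
Unconnected: no audit gives 107 − 11 = 96; audit gives 189 − 141 = 48. No deviation. ✓
Both incentive constraints hold.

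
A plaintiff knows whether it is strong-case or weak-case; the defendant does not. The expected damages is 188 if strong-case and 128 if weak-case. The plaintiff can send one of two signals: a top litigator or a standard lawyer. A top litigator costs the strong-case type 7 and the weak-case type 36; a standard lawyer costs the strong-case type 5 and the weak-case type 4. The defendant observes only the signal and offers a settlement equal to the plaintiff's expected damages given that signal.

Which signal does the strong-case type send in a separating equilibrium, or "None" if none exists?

None

Try strong-case → top litigator, weak-case → standard lawyer:
  If types separate, top litigator earns payment 188 and standard lawyer earns 128.
  Strong-case: top litigator gives 188 − 7 = 181; standard lawyer gives 128 − 5 = 123. No deviation. ✓
  Weak-case: standard lawyer gives 128 − 4 = 124; top litigator gives 188 − 36 = 152. Would deviate. ✗
Try strong-case → standard lawyer, weak-case → top litigator:
  If types separate, standard lawyer earns payment 188 and top litigator earns 128.
  Strong-case: standard lawyer gives 188 − 5 = 183; top litigator gives 128 − 7 = 121. No deviation. ✓
  Weak-case: top litigator gives 128 − 36 = 92; standard lawyer gives 188 − 4 = 184. Would deviate. ✗
Neither assignment is incentive-compatible.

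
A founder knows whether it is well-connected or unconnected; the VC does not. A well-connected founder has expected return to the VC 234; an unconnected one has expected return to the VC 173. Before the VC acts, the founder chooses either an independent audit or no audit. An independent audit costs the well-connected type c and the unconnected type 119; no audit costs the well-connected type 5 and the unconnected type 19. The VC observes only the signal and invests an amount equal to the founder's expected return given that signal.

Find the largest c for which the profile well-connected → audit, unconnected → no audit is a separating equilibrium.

66

Under separation: audit → well-connected (pays 234); no audit → unconnected (pays 173).
Unconnected: 173 − 19 = 154 ≥ 234 − 119 = 115. Holds regardless of c. ✓
Well-connected: 234 − c ≥ 173 − 5, so c ≤ 234 − 168 = 66.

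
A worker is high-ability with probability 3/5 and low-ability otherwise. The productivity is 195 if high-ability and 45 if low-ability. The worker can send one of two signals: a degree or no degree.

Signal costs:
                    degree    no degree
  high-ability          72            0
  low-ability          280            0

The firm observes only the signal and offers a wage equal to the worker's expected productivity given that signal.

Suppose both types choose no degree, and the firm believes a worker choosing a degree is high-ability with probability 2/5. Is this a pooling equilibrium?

At the pooled signal (no degree) the firm holds the prior 3/5 and pays 3/5·195 + 2/5·45 = 135. Off-path (degree) belief 2/5 gives 2/5·195 + 3/5·45 = 105.
High-ability: no degree gives 135 − 0 = 135; degree gives 105 − 72 = 33. Stays. ✓
Low-ability: no degree gives 135 − 0 = 135; degree gives 105 − 280 = -175. Stays. ✓

Yes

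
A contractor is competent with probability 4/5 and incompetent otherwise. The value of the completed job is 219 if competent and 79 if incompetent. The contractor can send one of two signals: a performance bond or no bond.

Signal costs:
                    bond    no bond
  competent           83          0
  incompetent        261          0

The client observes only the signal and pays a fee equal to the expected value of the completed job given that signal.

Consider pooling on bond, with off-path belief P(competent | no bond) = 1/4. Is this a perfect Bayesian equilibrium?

At the pooled signal (bond) the client holds the prior 4/5 and pays 4/5·219 + 1/5·79 = 191. Off-path (no bond) belief 1/4 gives 1/4·219 + 3/4·79 = 114.
Competent: bond gives 191 − 83 = 108; no bond gives 114 − 0 = 114. Deviates. ✗
Incompetent: bond gives 191 − 261 = -70; no bond gives 114 − 0 = 114. Deviates. ✗

No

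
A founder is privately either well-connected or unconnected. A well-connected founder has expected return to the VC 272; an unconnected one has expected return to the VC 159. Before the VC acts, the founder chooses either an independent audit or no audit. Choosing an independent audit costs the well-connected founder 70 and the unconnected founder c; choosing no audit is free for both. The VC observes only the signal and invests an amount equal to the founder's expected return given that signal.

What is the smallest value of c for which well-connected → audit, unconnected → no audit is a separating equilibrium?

113

Under separation: audit → well-connected (pays 272); no audit → unconnected (pays 159).
Well-connected: 272 − 70 = 202 ≥ 159 − 0 = 159. Holds regardless of c. ✓
Unconnected: 159 − 0 ≥ 272 − c, so c ≥ 272 − 159 = 113.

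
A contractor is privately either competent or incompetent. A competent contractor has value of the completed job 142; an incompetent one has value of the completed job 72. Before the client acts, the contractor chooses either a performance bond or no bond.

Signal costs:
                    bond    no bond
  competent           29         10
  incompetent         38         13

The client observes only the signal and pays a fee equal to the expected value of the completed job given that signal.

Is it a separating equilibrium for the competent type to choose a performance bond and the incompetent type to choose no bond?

If types separate, bond earns payment 142 and no bond earns 72.
Competent: bond gives 142 − 29 = 113; no bond gives 72 − 10 = 62. No deviation. ✓
Incompetent: no bond gives 72 − 13 = 59; bond gives 142 − 38 = 104. Would deviate. ✗

No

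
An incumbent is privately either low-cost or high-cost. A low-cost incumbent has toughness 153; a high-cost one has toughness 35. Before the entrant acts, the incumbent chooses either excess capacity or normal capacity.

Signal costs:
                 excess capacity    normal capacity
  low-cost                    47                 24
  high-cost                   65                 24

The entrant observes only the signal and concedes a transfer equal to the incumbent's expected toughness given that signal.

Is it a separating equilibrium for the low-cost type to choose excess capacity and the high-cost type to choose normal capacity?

No

If types separate, excess capacity earns payment 153 and normal capacity earns 35.
Low-cost: excess capacity gives 153 − 47 = 106; normal capacity gives 35 − 24 = 11. No deviation. ✓
High-cost: normal capacity gives 35 − 24 = 11; excess capacity gives 153 − 65 = 88. Would deviate. ✗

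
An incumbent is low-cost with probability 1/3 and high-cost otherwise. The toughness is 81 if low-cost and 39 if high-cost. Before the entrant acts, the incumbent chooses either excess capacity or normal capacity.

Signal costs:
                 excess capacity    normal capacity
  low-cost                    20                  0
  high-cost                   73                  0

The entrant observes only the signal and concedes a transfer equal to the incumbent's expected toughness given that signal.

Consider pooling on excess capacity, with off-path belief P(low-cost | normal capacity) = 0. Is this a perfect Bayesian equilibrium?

On the equilibrium path (excess capacity) the entrant holds the prior 1/3 and pays 1/3·81 + 2/3·39 = 53. Off-path (normal capacity) belief 0 gives 0·81 + 1·39 = 39.
Low-cost: excess capacity gives 53 − 20 = 33; normal capacity gives 39 − 0 = 39. Deviates. ✗
High-cost: excess capacity gives 53 − 73 = -20; normal capacity gives 39 − 0 = 39. Deviates. ✗

No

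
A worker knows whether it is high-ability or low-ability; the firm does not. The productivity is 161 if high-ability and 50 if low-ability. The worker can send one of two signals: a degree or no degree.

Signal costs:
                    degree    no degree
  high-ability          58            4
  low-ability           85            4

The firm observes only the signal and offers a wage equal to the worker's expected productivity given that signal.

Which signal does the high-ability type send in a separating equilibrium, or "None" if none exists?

Try high-ability → degree, low-ability → no degree:
  If types separate, degree earns payment 161 and no degree earns 50.
  High-ability: degree gives 161 − 58 = 103; no degree gives 50 − 4 = 46. No deviation. ✓
  Low-ability: no degree gives 50 − 4 = 46; degree gives 161 − 85 = 76. Would deviate. ✗
Try high-ability → no degree, low-ability → degree:
  If types separate, no degree earns payment 161 and degree earns 50.
  High-ability: no degree gives 161 − 4 = 157; degree gives 50 − 58 = -8. No deviation. ✓
  Low-ability: degree gives 50 − 85 = -35; no degree gives 161 − 4 = 157. Would deviate. ✗
Neither assignment is incentive-compatible.

None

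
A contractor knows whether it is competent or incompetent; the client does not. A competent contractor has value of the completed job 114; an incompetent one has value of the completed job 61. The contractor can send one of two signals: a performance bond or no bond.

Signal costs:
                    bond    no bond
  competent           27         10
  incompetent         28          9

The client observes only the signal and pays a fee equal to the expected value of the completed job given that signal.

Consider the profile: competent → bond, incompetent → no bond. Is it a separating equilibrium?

If types separate, bond earns payment 114 and no bond earns 61.
Competent: bond gives 114 − 27 = 87; no bond gives 61 − 10 = 51. No deviation. ✓
Incompetent: no bond gives 61 − 9 = 52; bond gives 114 − 28 = 86. Would deviate. ✗

No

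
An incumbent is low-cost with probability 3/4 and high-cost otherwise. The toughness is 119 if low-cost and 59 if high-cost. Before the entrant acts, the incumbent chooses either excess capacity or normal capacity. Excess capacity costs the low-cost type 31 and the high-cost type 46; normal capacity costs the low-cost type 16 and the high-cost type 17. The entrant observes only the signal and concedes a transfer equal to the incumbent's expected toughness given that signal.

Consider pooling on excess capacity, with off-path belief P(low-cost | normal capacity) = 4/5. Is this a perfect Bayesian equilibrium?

No

On the equilibrium path (excess capacity) the entrant holds the prior 3/4 and pays 3/4·119 + 1/4·59 = 104. Off-path (normal capacity) belief 4/5 gives 4/5·119 + 1/5·59 = 107.
Low-cost: excess capacity gives 104 − 31 = 73; normal capacity gives 107 − 16 = 91. Deviates. ✗
High-cost: excess capacity gives 104 − 46 = 58; normal capacity gives 107 − 17 = 90. Deviates. ✗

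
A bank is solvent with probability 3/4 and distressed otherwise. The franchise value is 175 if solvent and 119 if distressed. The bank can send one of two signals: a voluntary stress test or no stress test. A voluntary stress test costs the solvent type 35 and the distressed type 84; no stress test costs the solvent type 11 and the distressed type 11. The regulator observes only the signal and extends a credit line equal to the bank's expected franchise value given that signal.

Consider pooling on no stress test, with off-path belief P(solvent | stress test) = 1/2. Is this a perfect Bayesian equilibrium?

On the equilibrium path (no stress test) the regulator holds the prior 3/4 and pays 3/4·175 + 1/4·119 = 161. Off-path (stress test) belief 1/2 gives 1/2·175 + 1/2·119 = 147.
Solvent: no stress test gives 161 − 11 = 150; stress test gives 147 − 35 = 112. Stays. ✓
Distressed: no stress test gives 161 − 11 = 150; stress test gives 147 − 84 = 63. Stays. ✓
Beliefs are Bayes-consistent on-path and both types best-respond.

Yes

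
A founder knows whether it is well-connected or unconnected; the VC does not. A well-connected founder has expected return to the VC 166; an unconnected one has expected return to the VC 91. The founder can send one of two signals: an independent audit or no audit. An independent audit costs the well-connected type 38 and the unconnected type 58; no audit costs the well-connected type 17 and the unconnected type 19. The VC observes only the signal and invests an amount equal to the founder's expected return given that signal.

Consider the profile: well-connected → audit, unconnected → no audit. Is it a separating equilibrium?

No

If types separate, audit earns payment 166 and no audit earns 91.
Well-connected: audit gives 166 − 38 = 128; no audit gives 91 − 17 = 74. No deviation. ✓
Unconnected: no audit gives 91 − 19 = 72; audit gives 166 − 58 = 108. Would deviate. ✗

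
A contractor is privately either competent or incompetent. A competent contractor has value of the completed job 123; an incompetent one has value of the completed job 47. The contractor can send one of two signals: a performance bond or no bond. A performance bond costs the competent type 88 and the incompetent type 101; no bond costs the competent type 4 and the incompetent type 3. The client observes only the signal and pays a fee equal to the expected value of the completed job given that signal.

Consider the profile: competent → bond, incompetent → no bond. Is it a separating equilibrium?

Under separation the client infers type exactly: bond → competent (pays 123), no bond → incompetent (pays 47).
Competent: bond gives 123 − 88 = 35; no bond gives 47 − 4 = 43. Would deviate. ✗
Incompetent: no bond gives 47 − 3 = 44; bond gives 123 − 101 = 22. No deviation. ✓

No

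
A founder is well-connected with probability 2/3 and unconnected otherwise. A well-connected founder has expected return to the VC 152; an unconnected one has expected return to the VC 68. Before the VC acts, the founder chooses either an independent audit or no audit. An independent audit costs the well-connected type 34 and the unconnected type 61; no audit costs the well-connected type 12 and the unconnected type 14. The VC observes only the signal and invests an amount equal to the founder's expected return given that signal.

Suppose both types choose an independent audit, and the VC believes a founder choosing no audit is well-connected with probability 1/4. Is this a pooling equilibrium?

No

At the pooled signal (audit) the VC holds the prior 2/3 and pays 2/3·152 + 1/3·68 = 124. Off-path (no audit) belief 1/4 gives 1/4·152 + 3/4·68 = 89.
Well-connected: audit gives 124 − 34 = 90; no audit gives 89 − 12 = 77. Stays. ✓
Unconnected: audit gives 124 − 61 = 63; no audit gives 89 − 14 = 75. Deviates. ✗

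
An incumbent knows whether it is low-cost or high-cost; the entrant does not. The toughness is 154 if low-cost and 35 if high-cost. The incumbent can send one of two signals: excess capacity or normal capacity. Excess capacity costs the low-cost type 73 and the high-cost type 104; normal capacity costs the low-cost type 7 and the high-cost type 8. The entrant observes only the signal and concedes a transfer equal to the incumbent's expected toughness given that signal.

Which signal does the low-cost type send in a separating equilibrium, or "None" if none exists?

None

Try low-cost → excess capacity, high-cost → normal capacity:
  Under separation the entrant infers type exactly: excess capacity → low-cost (pays 154), normal capacity → high-cost (pays 35).
  Low-cost: excess capacity gives 154 − 73 = 81; normal capacity gives 35 − 7 = 28. No deviation. ✓
  High-cost: normal capacity gives 35 − 8 = 27; excess capacity gives 154 − 104 = 50. Would deviate. ✗
Try low-cost → normal capacity, high-cost → excess capacity:
  Under separation the entrant infers type exactly: normal capacity → low-cost (pays 154), excess capacity → high-cost (pays 35).
  Low-cost: normal capacity gives 154 − 7 = 147; excess capacity gives 35 − 73 = -38. No deviation. ✓
  High-cost: excess capacity gives 35 − 104 = -69; normal capacity gives 154 − 8 = 146. Would deviate. ✗
Neither assignment is incentive-compatible.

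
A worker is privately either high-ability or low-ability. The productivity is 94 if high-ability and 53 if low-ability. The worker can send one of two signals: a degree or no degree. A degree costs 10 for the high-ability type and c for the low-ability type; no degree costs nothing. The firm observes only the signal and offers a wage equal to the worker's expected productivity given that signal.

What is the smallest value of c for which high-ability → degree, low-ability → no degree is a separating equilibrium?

Under separation: degree → high-ability (pays 94); no degree → low-ability (pays 53).
High-ability: 94 − 10 = 84 ≥ 53 − 0 = 53. Holds regardless of c. ✓
Low-ability: 53 − 0 ≥ 94 − c, so c ≥ 94 − 53 = 41.

41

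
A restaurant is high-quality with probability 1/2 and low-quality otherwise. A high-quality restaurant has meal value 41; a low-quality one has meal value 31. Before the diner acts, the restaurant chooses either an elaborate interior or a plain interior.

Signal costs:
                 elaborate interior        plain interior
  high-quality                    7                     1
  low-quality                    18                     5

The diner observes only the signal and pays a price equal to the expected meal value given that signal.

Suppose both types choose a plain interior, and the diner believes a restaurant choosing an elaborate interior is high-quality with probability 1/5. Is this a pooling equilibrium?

On the equilibrium path (plain interior) the diner holds the prior 1/2 and pays 1/2·41 + 1/2·31 = 36. Off-path (elaborate interior) belief 1/5 gives 1/5·41 + 4/5·31 = 33.
High-quality: plain interior gives 36 − 1 = 35; elaborate interior gives 33 − 7 = 26. Stays. ✓
Low-quality: plain interior gives 36 − 5 = 31; elaborate interior gives 33 − 18 = 15. Stays. ✓
Beliefs are Bayes-consistent on-path and both types best-respond.

Yes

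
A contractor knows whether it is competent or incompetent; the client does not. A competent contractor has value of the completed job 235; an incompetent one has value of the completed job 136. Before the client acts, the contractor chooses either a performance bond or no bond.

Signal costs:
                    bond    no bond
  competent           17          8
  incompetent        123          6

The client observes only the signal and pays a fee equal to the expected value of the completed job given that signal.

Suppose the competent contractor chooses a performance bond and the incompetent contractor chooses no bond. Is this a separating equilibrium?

If types separate, bond earns payment 235 and no bond earns 136.
Competent: bond gives 235 − 17 = 218; no bond gives 136 − 8 = 128. No deviation. ✓
Incompetent: no bond gives 136 − 6 = 130; bond gives 235 − 123 = 112. No deviation. ✓
Neither type gains from mimicking the other.

Yes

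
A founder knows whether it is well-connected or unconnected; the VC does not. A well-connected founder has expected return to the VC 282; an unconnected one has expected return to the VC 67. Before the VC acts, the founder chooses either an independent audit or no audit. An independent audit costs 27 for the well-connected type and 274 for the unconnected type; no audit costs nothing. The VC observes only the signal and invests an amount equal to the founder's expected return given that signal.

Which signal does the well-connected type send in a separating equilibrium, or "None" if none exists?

audit

Try well-connected → audit, unconnected → no audit:
  If types separate, audit earns payment 282 and no audit earns 67.
  Well-connected: audit gives 282 − 27 = 255; no audit gives 67 − 0 = 67. No deviation. ✓
  Unconnected: no audit gives 67 − 0 = 67; audit gives 282 − 274 = 8. No deviation. ✓
Both hold — the well-connected type sends audit.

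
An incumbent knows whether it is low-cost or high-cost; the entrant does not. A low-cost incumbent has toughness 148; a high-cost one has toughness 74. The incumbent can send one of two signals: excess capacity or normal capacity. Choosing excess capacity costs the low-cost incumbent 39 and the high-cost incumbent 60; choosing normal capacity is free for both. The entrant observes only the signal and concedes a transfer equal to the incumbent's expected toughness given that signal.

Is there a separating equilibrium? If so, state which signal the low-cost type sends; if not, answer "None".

Try low-cost → excess capacity, high-cost → normal capacity:
  Under separation the entrant infers type exactly: excess capacity → low-cost (pays 148), normal capacity → high-cost (pays 74).
  Low-cost: excess capacity gives 148 − 39 = 109; normal capacity gives 74 − 0 = 74. No deviation. ✓
  High-cost: normal capacity gives 74 − 0 = 74; excess capacity gives 148 − 60 = 88. Would deviate. ✗
Try low-cost → normal capacity, high-cost → excess capacity:
  Under separation the entrant infers type exactly: normal capacity → low-cost (pays 148), excess capacity → high-cost (pays 74).
  Low-cost: normal capacity gives 148 − 0 = 148; excess capacity gives 74 − 39 = 35. No deviation. ✓
  High-cost: excess capacity gives 74 − 60 = 14; normal capacity gives 148 − 0 = 148. Would deviate. ✗
Neither assignment is incentive-compatible.

None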